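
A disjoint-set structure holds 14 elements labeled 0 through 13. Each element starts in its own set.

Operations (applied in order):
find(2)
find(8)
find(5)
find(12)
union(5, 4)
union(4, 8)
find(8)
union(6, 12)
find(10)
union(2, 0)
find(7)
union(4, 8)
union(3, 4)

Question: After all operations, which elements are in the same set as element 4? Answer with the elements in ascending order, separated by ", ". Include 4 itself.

Answer: 3, 4, 5, 8

Derivation:
Step 1: find(2) -> no change; set of 2 is {2}
Step 2: find(8) -> no change; set of 8 is {8}
Step 3: find(5) -> no change; set of 5 is {5}
Step 4: find(12) -> no change; set of 12 is {12}
Step 5: union(5, 4) -> merged; set of 5 now {4, 5}
Step 6: union(4, 8) -> merged; set of 4 now {4, 5, 8}
Step 7: find(8) -> no change; set of 8 is {4, 5, 8}
Step 8: union(6, 12) -> merged; set of 6 now {6, 12}
Step 9: find(10) -> no change; set of 10 is {10}
Step 10: union(2, 0) -> merged; set of 2 now {0, 2}
Step 11: find(7) -> no change; set of 7 is {7}
Step 12: union(4, 8) -> already same set; set of 4 now {4, 5, 8}
Step 13: union(3, 4) -> merged; set of 3 now {3, 4, 5, 8}
Component of 4: {3, 4, 5, 8}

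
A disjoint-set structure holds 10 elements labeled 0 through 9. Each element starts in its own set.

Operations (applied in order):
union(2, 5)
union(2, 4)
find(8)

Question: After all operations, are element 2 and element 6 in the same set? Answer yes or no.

Step 1: union(2, 5) -> merged; set of 2 now {2, 5}
Step 2: union(2, 4) -> merged; set of 2 now {2, 4, 5}
Step 3: find(8) -> no change; set of 8 is {8}
Set of 2: {2, 4, 5}; 6 is not a member.

Answer: no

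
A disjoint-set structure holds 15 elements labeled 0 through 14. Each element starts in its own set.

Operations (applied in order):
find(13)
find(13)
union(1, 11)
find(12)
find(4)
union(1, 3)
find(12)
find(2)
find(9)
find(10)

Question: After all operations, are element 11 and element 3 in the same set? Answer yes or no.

Step 1: find(13) -> no change; set of 13 is {13}
Step 2: find(13) -> no change; set of 13 is {13}
Step 3: union(1, 11) -> merged; set of 1 now {1, 11}
Step 4: find(12) -> no change; set of 12 is {12}
Step 5: find(4) -> no change; set of 4 is {4}
Step 6: union(1, 3) -> merged; set of 1 now {1, 3, 11}
Step 7: find(12) -> no change; set of 12 is {12}
Step 8: find(2) -> no change; set of 2 is {2}
Step 9: find(9) -> no change; set of 9 is {9}
Step 10: find(10) -> no change; set of 10 is {10}
Set of 11: {1, 3, 11}; 3 is a member.

Answer: yes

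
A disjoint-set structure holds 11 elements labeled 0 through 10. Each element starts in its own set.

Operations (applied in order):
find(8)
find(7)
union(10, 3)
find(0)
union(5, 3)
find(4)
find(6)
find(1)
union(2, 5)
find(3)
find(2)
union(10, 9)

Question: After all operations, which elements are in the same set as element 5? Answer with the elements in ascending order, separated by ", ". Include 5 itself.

Answer: 2, 3, 5, 9, 10

Derivation:
Step 1: find(8) -> no change; set of 8 is {8}
Step 2: find(7) -> no change; set of 7 is {7}
Step 3: union(10, 3) -> merged; set of 10 now {3, 10}
Step 4: find(0) -> no change; set of 0 is {0}
Step 5: union(5, 3) -> merged; set of 5 now {3, 5, 10}
Step 6: find(4) -> no change; set of 4 is {4}
Step 7: find(6) -> no change; set of 6 is {6}
Step 8: find(1) -> no change; set of 1 is {1}
Step 9: union(2, 5) -> merged; set of 2 now {2, 3, 5, 10}
Step 10: find(3) -> no change; set of 3 is {2, 3, 5, 10}
Step 11: find(2) -> no change; set of 2 is {2, 3, 5, 10}
Step 12: union(10, 9) -> merged; set of 10 now {2, 3, 5, 9, 10}
Component of 5: {2, 3, 5, 9, 10}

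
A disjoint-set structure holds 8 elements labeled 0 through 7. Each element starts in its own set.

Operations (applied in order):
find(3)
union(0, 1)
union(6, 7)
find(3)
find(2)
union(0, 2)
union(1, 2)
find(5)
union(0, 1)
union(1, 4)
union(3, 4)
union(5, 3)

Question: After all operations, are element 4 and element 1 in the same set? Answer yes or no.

Step 1: find(3) -> no change; set of 3 is {3}
Step 2: union(0, 1) -> merged; set of 0 now {0, 1}
Step 3: union(6, 7) -> merged; set of 6 now {6, 7}
Step 4: find(3) -> no change; set of 3 is {3}
Step 5: find(2) -> no change; set of 2 is {2}
Step 6: union(0, 2) -> merged; set of 0 now {0, 1, 2}
Step 7: union(1, 2) -> already same set; set of 1 now {0, 1, 2}
Step 8: find(5) -> no change; set of 5 is {5}
Step 9: union(0, 1) -> already same set; set of 0 now {0, 1, 2}
Step 10: union(1, 4) -> merged; set of 1 now {0, 1, 2, 4}
Step 11: union(3, 4) -> merged; set of 3 now {0, 1, 2, 3, 4}
Step 12: union(5, 3) -> merged; set of 5 now {0, 1, 2, 3, 4, 5}
Set of 4: {0, 1, 2, 3, 4, 5}; 1 is a member.

Answer: yes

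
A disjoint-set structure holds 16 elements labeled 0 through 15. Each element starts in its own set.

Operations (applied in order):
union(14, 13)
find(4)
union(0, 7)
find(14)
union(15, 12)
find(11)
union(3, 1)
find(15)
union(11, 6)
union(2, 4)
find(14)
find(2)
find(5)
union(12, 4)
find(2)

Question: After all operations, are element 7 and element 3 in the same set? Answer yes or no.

Answer: no

Derivation:
Step 1: union(14, 13) -> merged; set of 14 now {13, 14}
Step 2: find(4) -> no change; set of 4 is {4}
Step 3: union(0, 7) -> merged; set of 0 now {0, 7}
Step 4: find(14) -> no change; set of 14 is {13, 14}
Step 5: union(15, 12) -> merged; set of 15 now {12, 15}
Step 6: find(11) -> no change; set of 11 is {11}
Step 7: union(3, 1) -> merged; set of 3 now {1, 3}
Step 8: find(15) -> no change; set of 15 is {12, 15}
Step 9: union(11, 6) -> merged; set of 11 now {6, 11}
Step 10: union(2, 4) -> merged; set of 2 now {2, 4}
Step 11: find(14) -> no change; set of 14 is {13, 14}
Step 12: find(2) -> no change; set of 2 is {2, 4}
Step 13: find(5) -> no change; set of 5 is {5}
Step 14: union(12, 4) -> merged; set of 12 now {2, 4, 12, 15}
Step 15: find(2) -> no change; set of 2 is {2, 4, 12, 15}
Set of 7: {0, 7}; 3 is not a member.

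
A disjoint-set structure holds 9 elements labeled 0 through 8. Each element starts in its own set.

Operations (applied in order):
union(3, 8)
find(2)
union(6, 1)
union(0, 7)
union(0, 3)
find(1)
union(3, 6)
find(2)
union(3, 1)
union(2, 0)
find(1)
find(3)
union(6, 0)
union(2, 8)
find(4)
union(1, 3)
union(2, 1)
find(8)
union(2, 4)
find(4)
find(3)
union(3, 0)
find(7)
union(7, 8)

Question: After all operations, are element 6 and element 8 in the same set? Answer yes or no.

Answer: yes

Derivation:
Step 1: union(3, 8) -> merged; set of 3 now {3, 8}
Step 2: find(2) -> no change; set of 2 is {2}
Step 3: union(6, 1) -> merged; set of 6 now {1, 6}
Step 4: union(0, 7) -> merged; set of 0 now {0, 7}
Step 5: union(0, 3) -> merged; set of 0 now {0, 3, 7, 8}
Step 6: find(1) -> no change; set of 1 is {1, 6}
Step 7: union(3, 6) -> merged; set of 3 now {0, 1, 3, 6, 7, 8}
Step 8: find(2) -> no change; set of 2 is {2}
Step 9: union(3, 1) -> already same set; set of 3 now {0, 1, 3, 6, 7, 8}
Step 10: union(2, 0) -> merged; set of 2 now {0, 1, 2, 3, 6, 7, 8}
Step 11: find(1) -> no change; set of 1 is {0, 1, 2, 3, 6, 7, 8}
Step 12: find(3) -> no change; set of 3 is {0, 1, 2, 3, 6, 7, 8}
Step 13: union(6, 0) -> already same set; set of 6 now {0, 1, 2, 3, 6, 7, 8}
Step 14: union(2, 8) -> already same set; set of 2 now {0, 1, 2, 3, 6, 7, 8}
Step 15: find(4) -> no change; set of 4 is {4}
Step 16: union(1, 3) -> already same set; set of 1 now {0, 1, 2, 3, 6, 7, 8}
Step 17: union(2, 1) -> already same set; set of 2 now {0, 1, 2, 3, 6, 7, 8}
Step 18: find(8) -> no change; set of 8 is {0, 1, 2, 3, 6, 7, 8}
Step 19: union(2, 4) -> merged; set of 2 now {0, 1, 2, 3, 4, 6, 7, 8}
Step 20: find(4) -> no change; set of 4 is {0, 1, 2, 3, 4, 6, 7, 8}
Step 21: find(3) -> no change; set of 3 is {0, 1, 2, 3, 4, 6, 7, 8}
Step 22: union(3, 0) -> already same set; set of 3 now {0, 1, 2, 3, 4, 6, 7, 8}
Step 23: find(7) -> no change; set of 7 is {0, 1, 2, 3, 4, 6, 7, 8}
Step 24: union(7, 8) -> already same set; set of 7 now {0, 1, 2, 3, 4, 6, 7, 8}
Set of 6: {0, 1, 2, 3, 4, 6, 7, 8}; 8 is a member.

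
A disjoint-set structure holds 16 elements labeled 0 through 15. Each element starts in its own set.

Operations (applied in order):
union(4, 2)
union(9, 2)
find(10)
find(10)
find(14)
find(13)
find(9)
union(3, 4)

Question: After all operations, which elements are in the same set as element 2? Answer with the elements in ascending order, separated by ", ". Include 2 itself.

Answer: 2, 3, 4, 9

Derivation:
Step 1: union(4, 2) -> merged; set of 4 now {2, 4}
Step 2: union(9, 2) -> merged; set of 9 now {2, 4, 9}
Step 3: find(10) -> no change; set of 10 is {10}
Step 4: find(10) -> no change; set of 10 is {10}
Step 5: find(14) -> no change; set of 14 is {14}
Step 6: find(13) -> no change; set of 13 is {13}
Step 7: find(9) -> no change; set of 9 is {2, 4, 9}
Step 8: union(3, 4) -> merged; set of 3 now {2, 3, 4, 9}
Component of 2: {2, 3, 4, 9}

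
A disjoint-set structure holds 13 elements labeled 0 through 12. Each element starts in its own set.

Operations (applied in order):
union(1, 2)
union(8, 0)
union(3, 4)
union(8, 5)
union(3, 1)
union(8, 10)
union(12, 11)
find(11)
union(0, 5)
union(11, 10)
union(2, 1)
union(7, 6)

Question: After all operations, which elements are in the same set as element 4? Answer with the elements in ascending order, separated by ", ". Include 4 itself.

Answer: 1, 2, 3, 4

Derivation:
Step 1: union(1, 2) -> merged; set of 1 now {1, 2}
Step 2: union(8, 0) -> merged; set of 8 now {0, 8}
Step 3: union(3, 4) -> merged; set of 3 now {3, 4}
Step 4: union(8, 5) -> merged; set of 8 now {0, 5, 8}
Step 5: union(3, 1) -> merged; set of 3 now {1, 2, 3, 4}
Step 6: union(8, 10) -> merged; set of 8 now {0, 5, 8, 10}
Step 7: union(12, 11) -> merged; set of 12 now {11, 12}
Step 8: find(11) -> no change; set of 11 is {11, 12}
Step 9: union(0, 5) -> already same set; set of 0 now {0, 5, 8, 10}
Step 10: union(11, 10) -> merged; set of 11 now {0, 5, 8, 10, 11, 12}
Step 11: union(2, 1) -> already same set; set of 2 now {1, 2, 3, 4}
Step 12: union(7, 6) -> merged; set of 7 now {6, 7}
Component of 4: {1, 2, 3, 4}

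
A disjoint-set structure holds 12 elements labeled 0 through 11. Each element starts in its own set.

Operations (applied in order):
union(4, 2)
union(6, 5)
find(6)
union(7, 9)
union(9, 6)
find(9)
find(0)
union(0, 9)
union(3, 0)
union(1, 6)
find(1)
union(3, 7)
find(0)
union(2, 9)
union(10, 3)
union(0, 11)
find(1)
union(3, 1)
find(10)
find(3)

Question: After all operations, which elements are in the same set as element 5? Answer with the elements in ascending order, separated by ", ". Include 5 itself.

Step 1: union(4, 2) -> merged; set of 4 now {2, 4}
Step 2: union(6, 5) -> merged; set of 6 now {5, 6}
Step 3: find(6) -> no change; set of 6 is {5, 6}
Step 4: union(7, 9) -> merged; set of 7 now {7, 9}
Step 5: union(9, 6) -> merged; set of 9 now {5, 6, 7, 9}
Step 6: find(9) -> no change; set of 9 is {5, 6, 7, 9}
Step 7: find(0) -> no change; set of 0 is {0}
Step 8: union(0, 9) -> merged; set of 0 now {0, 5, 6, 7, 9}
Step 9: union(3, 0) -> merged; set of 3 now {0, 3, 5, 6, 7, 9}
Step 10: union(1, 6) -> merged; set of 1 now {0, 1, 3, 5, 6, 7, 9}
Step 11: find(1) -> no change; set of 1 is {0, 1, 3, 5, 6, 7, 9}
Step 12: union(3, 7) -> already same set; set of 3 now {0, 1, 3, 5, 6, 7, 9}
Step 13: find(0) -> no change; set of 0 is {0, 1, 3, 5, 6, 7, 9}
Step 14: union(2, 9) -> merged; set of 2 now {0, 1, 2, 3, 4, 5, 6, 7, 9}
Step 15: union(10, 3) -> merged; set of 10 now {0, 1, 2, 3, 4, 5, 6, 7, 9, 10}
Step 16: union(0, 11) -> merged; set of 0 now {0, 1, 2, 3, 4, 5, 6, 7, 9, 10, 11}
Step 17: find(1) -> no change; set of 1 is {0, 1, 2, 3, 4, 5, 6, 7, 9, 10, 11}
Step 18: union(3, 1) -> already same set; set of 3 now {0, 1, 2, 3, 4, 5, 6, 7, 9, 10, 11}
Step 19: find(10) -> no change; set of 10 is {0, 1, 2, 3, 4, 5, 6, 7, 9, 10, 11}
Step 20: find(3) -> no change; set of 3 is {0, 1, 2, 3, 4, 5, 6, 7, 9, 10, 11}
Component of 5: {0, 1, 2, 3, 4, 5, 6, 7, 9, 10, 11}

Answer: 0, 1, 2, 3, 4, 5, 6, 7, 9, 10, 11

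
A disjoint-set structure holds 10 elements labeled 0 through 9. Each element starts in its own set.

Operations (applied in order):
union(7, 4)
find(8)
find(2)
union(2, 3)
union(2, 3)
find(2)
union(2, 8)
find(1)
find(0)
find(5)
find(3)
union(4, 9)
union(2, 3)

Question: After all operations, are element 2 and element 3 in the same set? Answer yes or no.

Answer: yes

Derivation:
Step 1: union(7, 4) -> merged; set of 7 now {4, 7}
Step 2: find(8) -> no change; set of 8 is {8}
Step 3: find(2) -> no change; set of 2 is {2}
Step 4: union(2, 3) -> merged; set of 2 now {2, 3}
Step 5: union(2, 3) -> already same set; set of 2 now {2, 3}
Step 6: find(2) -> no change; set of 2 is {2, 3}
Step 7: union(2, 8) -> merged; set of 2 now {2, 3, 8}
Step 8: find(1) -> no change; set of 1 is {1}
Step 9: find(0) -> no change; set of 0 is {0}
Step 10: find(5) -> no change; set of 5 is {5}
Step 11: find(3) -> no change; set of 3 is {2, 3, 8}
Step 12: union(4, 9) -> merged; set of 4 now {4, 7, 9}
Step 13: union(2, 3) -> already same set; set of 2 now {2, 3, 8}
Set of 2: {2, 3, 8}; 3 is a member.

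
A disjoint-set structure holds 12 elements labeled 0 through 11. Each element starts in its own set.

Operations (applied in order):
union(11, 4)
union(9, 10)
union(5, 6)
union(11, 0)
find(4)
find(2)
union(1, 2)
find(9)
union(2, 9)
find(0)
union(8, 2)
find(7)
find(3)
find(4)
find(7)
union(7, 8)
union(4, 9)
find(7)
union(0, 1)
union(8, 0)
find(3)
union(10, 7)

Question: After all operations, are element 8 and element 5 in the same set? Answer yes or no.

Answer: no

Derivation:
Step 1: union(11, 4) -> merged; set of 11 now {4, 11}
Step 2: union(9, 10) -> merged; set of 9 now {9, 10}
Step 3: union(5, 6) -> merged; set of 5 now {5, 6}
Step 4: union(11, 0) -> merged; set of 11 now {0, 4, 11}
Step 5: find(4) -> no change; set of 4 is {0, 4, 11}
Step 6: find(2) -> no change; set of 2 is {2}
Step 7: union(1, 2) -> merged; set of 1 now {1, 2}
Step 8: find(9) -> no change; set of 9 is {9, 10}
Step 9: union(2, 9) -> merged; set of 2 now {1, 2, 9, 10}
Step 10: find(0) -> no change; set of 0 is {0, 4, 11}
Step 11: union(8, 2) -> merged; set of 8 now {1, 2, 8, 9, 10}
Step 12: find(7) -> no change; set of 7 is {7}
Step 13: find(3) -> no change; set of 3 is {3}
Step 14: find(4) -> no change; set of 4 is {0, 4, 11}
Step 15: find(7) -> no change; set of 7 is {7}
Step 16: union(7, 8) -> merged; set of 7 now {1, 2, 7, 8, 9, 10}
Step 17: union(4, 9) -> merged; set of 4 now {0, 1, 2, 4, 7, 8, 9, 10, 11}
Step 18: find(7) -> no change; set of 7 is {0, 1, 2, 4, 7, 8, 9, 10, 11}
Step 19: union(0, 1) -> already same set; set of 0 now {0, 1, 2, 4, 7, 8, 9, 10, 11}
Step 20: union(8, 0) -> already same set; set of 8 now {0, 1, 2, 4, 7, 8, 9, 10, 11}
Step 21: find(3) -> no change; set of 3 is {3}
Step 22: union(10, 7) -> already same set; set of 10 now {0, 1, 2, 4, 7, 8, 9, 10, 11}
Set of 8: {0, 1, 2, 4, 7, 8, 9, 10, 11}; 5 is not a member.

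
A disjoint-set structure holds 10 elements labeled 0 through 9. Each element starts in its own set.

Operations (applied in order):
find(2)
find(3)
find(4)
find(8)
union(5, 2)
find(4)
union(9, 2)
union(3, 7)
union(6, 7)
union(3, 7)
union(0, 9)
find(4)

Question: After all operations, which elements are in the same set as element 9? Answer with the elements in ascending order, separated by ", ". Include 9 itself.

Answer: 0, 2, 5, 9

Derivation:
Step 1: find(2) -> no change; set of 2 is {2}
Step 2: find(3) -> no change; set of 3 is {3}
Step 3: find(4) -> no change; set of 4 is {4}
Step 4: find(8) -> no change; set of 8 is {8}
Step 5: union(5, 2) -> merged; set of 5 now {2, 5}
Step 6: find(4) -> no change; set of 4 is {4}
Step 7: union(9, 2) -> merged; set of 9 now {2, 5, 9}
Step 8: union(3, 7) -> merged; set of 3 now {3, 7}
Step 9: union(6, 7) -> merged; set of 6 now {3, 6, 7}
Step 10: union(3, 7) -> already same set; set of 3 now {3, 6, 7}
Step 11: union(0, 9) -> merged; set of 0 now {0, 2, 5, 9}
Step 12: find(4) -> no change; set of 4 is {4}
Component of 9: {0, 2, 5, 9}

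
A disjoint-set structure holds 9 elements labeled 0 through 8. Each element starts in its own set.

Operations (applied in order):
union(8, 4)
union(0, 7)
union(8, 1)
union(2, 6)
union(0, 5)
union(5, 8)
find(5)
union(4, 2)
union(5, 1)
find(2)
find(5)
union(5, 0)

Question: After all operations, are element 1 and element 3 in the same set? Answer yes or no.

Answer: no

Derivation:
Step 1: union(8, 4) -> merged; set of 8 now {4, 8}
Step 2: union(0, 7) -> merged; set of 0 now {0, 7}
Step 3: union(8, 1) -> merged; set of 8 now {1, 4, 8}
Step 4: union(2, 6) -> merged; set of 2 now {2, 6}
Step 5: union(0, 5) -> merged; set of 0 now {0, 5, 7}
Step 6: union(5, 8) -> merged; set of 5 now {0, 1, 4, 5, 7, 8}
Step 7: find(5) -> no change; set of 5 is {0, 1, 4, 5, 7, 8}
Step 8: union(4, 2) -> merged; set of 4 now {0, 1, 2, 4, 5, 6, 7, 8}
Step 9: union(5, 1) -> already same set; set of 5 now {0, 1, 2, 4, 5, 6, 7, 8}
Step 10: find(2) -> no change; set of 2 is {0, 1, 2, 4, 5, 6, 7, 8}
Step 11: find(5) -> no change; set of 5 is {0, 1, 2, 4, 5, 6, 7, 8}
Step 12: union(5, 0) -> already same set; set of 5 now {0, 1, 2, 4, 5, 6, 7, 8}
Set of 1: {0, 1, 2, 4, 5, 6, 7, 8}; 3 is not a member.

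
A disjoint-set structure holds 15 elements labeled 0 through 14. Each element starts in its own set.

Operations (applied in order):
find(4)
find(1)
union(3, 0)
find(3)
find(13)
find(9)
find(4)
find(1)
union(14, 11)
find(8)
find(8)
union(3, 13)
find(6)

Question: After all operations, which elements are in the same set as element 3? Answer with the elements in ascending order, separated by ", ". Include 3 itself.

Answer: 0, 3, 13

Derivation:
Step 1: find(4) -> no change; set of 4 is {4}
Step 2: find(1) -> no change; set of 1 is {1}
Step 3: union(3, 0) -> merged; set of 3 now {0, 3}
Step 4: find(3) -> no change; set of 3 is {0, 3}
Step 5: find(13) -> no change; set of 13 is {13}
Step 6: find(9) -> no change; set of 9 is {9}
Step 7: find(4) -> no change; set of 4 is {4}
Step 8: find(1) -> no change; set of 1 is {1}
Step 9: union(14, 11) -> merged; set of 14 now {11, 14}
Step 10: find(8) -> no change; set of 8 is {8}
Step 11: find(8) -> no change; set of 8 is {8}
Step 12: union(3, 13) -> merged; set of 3 now {0, 3, 13}
Step 13: find(6) -> no change; set of 6 is {6}
Component of 3: {0, 3, 13}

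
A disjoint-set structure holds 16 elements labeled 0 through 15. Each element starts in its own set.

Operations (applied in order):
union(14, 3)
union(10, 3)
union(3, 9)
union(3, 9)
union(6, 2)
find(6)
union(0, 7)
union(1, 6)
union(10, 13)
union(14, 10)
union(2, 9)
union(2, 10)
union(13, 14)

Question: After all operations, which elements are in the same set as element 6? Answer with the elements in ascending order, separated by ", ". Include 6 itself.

Step 1: union(14, 3) -> merged; set of 14 now {3, 14}
Step 2: union(10, 3) -> merged; set of 10 now {3, 10, 14}
Step 3: union(3, 9) -> merged; set of 3 now {3, 9, 10, 14}
Step 4: union(3, 9) -> already same set; set of 3 now {3, 9, 10, 14}
Step 5: union(6, 2) -> merged; set of 6 now {2, 6}
Step 6: find(6) -> no change; set of 6 is {2, 6}
Step 7: union(0, 7) -> merged; set of 0 now {0, 7}
Step 8: union(1, 6) -> merged; set of 1 now {1, 2, 6}
Step 9: union(10, 13) -> merged; set of 10 now {3, 9, 10, 13, 14}
Step 10: union(14, 10) -> already same set; set of 14 now {3, 9, 10, 13, 14}
Step 11: union(2, 9) -> merged; set of 2 now {1, 2, 3, 6, 9, 10, 13, 14}
Step 12: union(2, 10) -> already same set; set of 2 now {1, 2, 3, 6, 9, 10, 13, 14}
Step 13: union(13, 14) -> already same set; set of 13 now {1, 2, 3, 6, 9, 10, 13, 14}
Component of 6: {1, 2, 3, 6, 9, 10, 13, 14}

Answer: 1, 2, 3, 6, 9, 10, 13, 14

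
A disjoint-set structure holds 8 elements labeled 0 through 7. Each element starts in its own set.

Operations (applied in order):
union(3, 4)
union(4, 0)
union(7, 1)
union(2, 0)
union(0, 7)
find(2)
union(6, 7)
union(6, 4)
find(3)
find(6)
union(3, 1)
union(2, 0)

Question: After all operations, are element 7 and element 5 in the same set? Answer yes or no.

Answer: no

Derivation:
Step 1: union(3, 4) -> merged; set of 3 now {3, 4}
Step 2: union(4, 0) -> merged; set of 4 now {0, 3, 4}
Step 3: union(7, 1) -> merged; set of 7 now {1, 7}
Step 4: union(2, 0) -> merged; set of 2 now {0, 2, 3, 4}
Step 5: union(0, 7) -> merged; set of 0 now {0, 1, 2, 3, 4, 7}
Step 6: find(2) -> no change; set of 2 is {0, 1, 2, 3, 4, 7}
Step 7: union(6, 7) -> merged; set of 6 now {0, 1, 2, 3, 4, 6, 7}
Step 8: union(6, 4) -> already same set; set of 6 now {0, 1, 2, 3, 4, 6, 7}
Step 9: find(3) -> no change; set of 3 is {0, 1, 2, 3, 4, 6, 7}
Step 10: find(6) -> no change; set of 6 is {0, 1, 2, 3, 4, 6, 7}
Step 11: union(3, 1) -> already same set; set of 3 now {0, 1, 2, 3, 4, 6, 7}
Step 12: union(2, 0) -> already same set; set of 2 now {0, 1, 2, 3, 4, 6, 7}
Set of 7: {0, 1, 2, 3, 4, 6, 7}; 5 is not a member.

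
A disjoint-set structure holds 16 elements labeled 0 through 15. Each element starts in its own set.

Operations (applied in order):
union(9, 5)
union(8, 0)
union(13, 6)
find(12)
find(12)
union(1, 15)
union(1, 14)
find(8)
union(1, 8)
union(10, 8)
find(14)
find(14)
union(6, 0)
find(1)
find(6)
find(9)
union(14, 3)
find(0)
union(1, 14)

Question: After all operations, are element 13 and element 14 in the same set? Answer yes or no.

Answer: yes

Derivation:
Step 1: union(9, 5) -> merged; set of 9 now {5, 9}
Step 2: union(8, 0) -> merged; set of 8 now {0, 8}
Step 3: union(13, 6) -> merged; set of 13 now {6, 13}
Step 4: find(12) -> no change; set of 12 is {12}
Step 5: find(12) -> no change; set of 12 is {12}
Step 6: union(1, 15) -> merged; set of 1 now {1, 15}
Step 7: union(1, 14) -> merged; set of 1 now {1, 14, 15}
Step 8: find(8) -> no change; set of 8 is {0, 8}
Step 9: union(1, 8) -> merged; set of 1 now {0, 1, 8, 14, 15}
Step 10: union(10, 8) -> merged; set of 10 now {0, 1, 8, 10, 14, 15}
Step 11: find(14) -> no change; set of 14 is {0, 1, 8, 10, 14, 15}
Step 12: find(14) -> no change; set of 14 is {0, 1, 8, 10, 14, 15}
Step 13: union(6, 0) -> merged; set of 6 now {0, 1, 6, 8, 10, 13, 14, 15}
Step 14: find(1) -> no change; set of 1 is {0, 1, 6, 8, 10, 13, 14, 15}
Step 15: find(6) -> no change; set of 6 is {0, 1, 6, 8, 10, 13, 14, 15}
Step 16: find(9) -> no change; set of 9 is {5, 9}
Step 17: union(14, 3) -> merged; set of 14 now {0, 1, 3, 6, 8, 10, 13, 14, 15}
Step 18: find(0) -> no change; set of 0 is {0, 1, 3, 6, 8, 10, 13, 14, 15}
Step 19: union(1, 14) -> already same set; set of 1 now {0, 1, 3, 6, 8, 10, 13, 14, 15}
Set of 13: {0, 1, 3, 6, 8, 10, 13, 14, 15}; 14 is a member.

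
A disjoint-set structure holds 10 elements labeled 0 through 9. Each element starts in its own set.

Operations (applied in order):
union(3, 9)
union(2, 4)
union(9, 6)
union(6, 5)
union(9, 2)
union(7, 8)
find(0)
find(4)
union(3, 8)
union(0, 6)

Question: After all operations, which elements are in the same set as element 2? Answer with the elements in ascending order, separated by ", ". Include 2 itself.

Answer: 0, 2, 3, 4, 5, 6, 7, 8, 9

Derivation:
Step 1: union(3, 9) -> merged; set of 3 now {3, 9}
Step 2: union(2, 4) -> merged; set of 2 now {2, 4}
Step 3: union(9, 6) -> merged; set of 9 now {3, 6, 9}
Step 4: union(6, 5) -> merged; set of 6 now {3, 5, 6, 9}
Step 5: union(9, 2) -> merged; set of 9 now {2, 3, 4, 5, 6, 9}
Step 6: union(7, 8) -> merged; set of 7 now {7, 8}
Step 7: find(0) -> no change; set of 0 is {0}
Step 8: find(4) -> no change; set of 4 is {2, 3, 4, 5, 6, 9}
Step 9: union(3, 8) -> merged; set of 3 now {2, 3, 4, 5, 6, 7, 8, 9}
Step 10: union(0, 6) -> merged; set of 0 now {0, 2, 3, 4, 5, 6, 7, 8, 9}
Component of 2: {0, 2, 3, 4, 5, 6, 7, 8, 9}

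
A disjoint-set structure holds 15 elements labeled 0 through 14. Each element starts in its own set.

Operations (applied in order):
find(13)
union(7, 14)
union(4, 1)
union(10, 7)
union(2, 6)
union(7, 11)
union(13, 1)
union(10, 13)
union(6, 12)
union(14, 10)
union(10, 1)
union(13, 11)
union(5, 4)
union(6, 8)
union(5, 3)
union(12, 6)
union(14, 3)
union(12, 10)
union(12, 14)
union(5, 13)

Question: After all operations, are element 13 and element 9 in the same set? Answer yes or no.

Step 1: find(13) -> no change; set of 13 is {13}
Step 2: union(7, 14) -> merged; set of 7 now {7, 14}
Step 3: union(4, 1) -> merged; set of 4 now {1, 4}
Step 4: union(10, 7) -> merged; set of 10 now {7, 10, 14}
Step 5: union(2, 6) -> merged; set of 2 now {2, 6}
Step 6: union(7, 11) -> merged; set of 7 now {7, 10, 11, 14}
Step 7: union(13, 1) -> merged; set of 13 now {1, 4, 13}
Step 8: union(10, 13) -> merged; set of 10 now {1, 4, 7, 10, 11, 13, 14}
Step 9: union(6, 12) -> merged; set of 6 now {2, 6, 12}
Step 10: union(14, 10) -> already same set; set of 14 now {1, 4, 7, 10, 11, 13, 14}
Step 11: union(10, 1) -> already same set; set of 10 now {1, 4, 7, 10, 11, 13, 14}
Step 12: union(13, 11) -> already same set; set of 13 now {1, 4, 7, 10, 11, 13, 14}
Step 13: union(5, 4) -> merged; set of 5 now {1, 4, 5, 7, 10, 11, 13, 14}
Step 14: union(6, 8) -> merged; set of 6 now {2, 6, 8, 12}
Step 15: union(5, 3) -> merged; set of 5 now {1, 3, 4, 5, 7, 10, 11, 13, 14}
Step 16: union(12, 6) -> already same set; set of 12 now {2, 6, 8, 12}
Step 17: union(14, 3) -> already same set; set of 14 now {1, 3, 4, 5, 7, 10, 11, 13, 14}
Step 18: union(12, 10) -> merged; set of 12 now {1, 2, 3, 4, 5, 6, 7, 8, 10, 11, 12, 13, 14}
Step 19: union(12, 14) -> already same set; set of 12 now {1, 2, 3, 4, 5, 6, 7, 8, 10, 11, 12, 13, 14}
Step 20: union(5, 13) -> already same set; set of 5 now {1, 2, 3, 4, 5, 6, 7, 8, 10, 11, 12, 13, 14}
Set of 13: {1, 2, 3, 4, 5, 6, 7, 8, 10, 11, 12, 13, 14}; 9 is not a member.

Answer: no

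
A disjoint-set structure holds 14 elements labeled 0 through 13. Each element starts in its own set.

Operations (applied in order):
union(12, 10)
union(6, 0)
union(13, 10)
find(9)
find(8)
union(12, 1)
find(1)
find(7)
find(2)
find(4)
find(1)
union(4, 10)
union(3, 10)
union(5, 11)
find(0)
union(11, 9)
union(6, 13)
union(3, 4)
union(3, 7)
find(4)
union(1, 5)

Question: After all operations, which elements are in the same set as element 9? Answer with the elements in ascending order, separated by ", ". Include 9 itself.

Answer: 0, 1, 3, 4, 5, 6, 7, 9, 10, 11, 12, 13

Derivation:
Step 1: union(12, 10) -> merged; set of 12 now {10, 12}
Step 2: union(6, 0) -> merged; set of 6 now {0, 6}
Step 3: union(13, 10) -> merged; set of 13 now {10, 12, 13}
Step 4: find(9) -> no change; set of 9 is {9}
Step 5: find(8) -> no change; set of 8 is {8}
Step 6: union(12, 1) -> merged; set of 12 now {1, 10, 12, 13}
Step 7: find(1) -> no change; set of 1 is {1, 10, 12, 13}
Step 8: find(7) -> no change; set of 7 is {7}
Step 9: find(2) -> no change; set of 2 is {2}
Step 10: find(4) -> no change; set of 4 is {4}
Step 11: find(1) -> no change; set of 1 is {1, 10, 12, 13}
Step 12: union(4, 10) -> merged; set of 4 now {1, 4, 10, 12, 13}
Step 13: union(3, 10) -> merged; set of 3 now {1, 3, 4, 10, 12, 13}
Step 14: union(5, 11) -> merged; set of 5 now {5, 11}
Step 15: find(0) -> no change; set of 0 is {0, 6}
Step 16: union(11, 9) -> merged; set of 11 now {5, 9, 11}
Step 17: union(6, 13) -> merged; set of 6 now {0, 1, 3, 4, 6, 10, 12, 13}
Step 18: union(3, 4) -> already same set; set of 3 now {0, 1, 3, 4, 6, 10, 12, 13}
Step 19: union(3, 7) -> merged; set of 3 now {0, 1, 3, 4, 6, 7, 10, 12, 13}
Step 20: find(4) -> no change; set of 4 is {0, 1, 3, 4, 6, 7, 10, 12, 13}
Step 21: union(1, 5) -> merged; set of 1 now {0, 1, 3, 4, 5, 6, 7, 9, 10, 11, 12, 13}
Component of 9: {0, 1, 3, 4, 5, 6, 7, 9, 10, 11, 12, 13}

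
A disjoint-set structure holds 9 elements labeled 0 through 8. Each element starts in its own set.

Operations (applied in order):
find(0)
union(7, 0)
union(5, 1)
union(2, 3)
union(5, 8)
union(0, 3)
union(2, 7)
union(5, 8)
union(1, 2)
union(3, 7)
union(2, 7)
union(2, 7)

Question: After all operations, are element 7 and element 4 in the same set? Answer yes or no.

Answer: no

Derivation:
Step 1: find(0) -> no change; set of 0 is {0}
Step 2: union(7, 0) -> merged; set of 7 now {0, 7}
Step 3: union(5, 1) -> merged; set of 5 now {1, 5}
Step 4: union(2, 3) -> merged; set of 2 now {2, 3}
Step 5: union(5, 8) -> merged; set of 5 now {1, 5, 8}
Step 6: union(0, 3) -> merged; set of 0 now {0, 2, 3, 7}
Step 7: union(2, 7) -> already same set; set of 2 now {0, 2, 3, 7}
Step 8: union(5, 8) -> already same set; set of 5 now {1, 5, 8}
Step 9: union(1, 2) -> merged; set of 1 now {0, 1, 2, 3, 5, 7, 8}
Step 10: union(3, 7) -> already same set; set of 3 now {0, 1, 2, 3, 5, 7, 8}
Step 11: union(2, 7) -> already same set; set of 2 now {0, 1, 2, 3, 5, 7, 8}
Step 12: union(2, 7) -> already same set; set of 2 now {0, 1, 2, 3, 5, 7, 8}
Set of 7: {0, 1, 2, 3, 5, 7, 8}; 4 is not a member.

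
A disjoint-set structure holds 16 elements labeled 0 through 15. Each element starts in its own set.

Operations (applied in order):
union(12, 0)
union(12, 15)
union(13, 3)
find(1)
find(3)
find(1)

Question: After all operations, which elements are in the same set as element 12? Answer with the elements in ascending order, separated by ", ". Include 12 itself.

Step 1: union(12, 0) -> merged; set of 12 now {0, 12}
Step 2: union(12, 15) -> merged; set of 12 now {0, 12, 15}
Step 3: union(13, 3) -> merged; set of 13 now {3, 13}
Step 4: find(1) -> no change; set of 1 is {1}
Step 5: find(3) -> no change; set of 3 is {3, 13}
Step 6: find(1) -> no change; set of 1 is {1}
Component of 12: {0, 12, 15}

Answer: 0, 12, 15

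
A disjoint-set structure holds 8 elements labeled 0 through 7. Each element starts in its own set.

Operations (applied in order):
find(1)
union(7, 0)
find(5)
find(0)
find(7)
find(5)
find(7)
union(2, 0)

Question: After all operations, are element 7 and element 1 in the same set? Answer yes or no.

Answer: no

Derivation:
Step 1: find(1) -> no change; set of 1 is {1}
Step 2: union(7, 0) -> merged; set of 7 now {0, 7}
Step 3: find(5) -> no change; set of 5 is {5}
Step 4: find(0) -> no change; set of 0 is {0, 7}
Step 5: find(7) -> no change; set of 7 is {0, 7}
Step 6: find(5) -> no change; set of 5 is {5}
Step 7: find(7) -> no change; set of 7 is {0, 7}
Step 8: union(2, 0) -> merged; set of 2 now {0, 2, 7}
Set of 7: {0, 2, 7}; 1 is not a member.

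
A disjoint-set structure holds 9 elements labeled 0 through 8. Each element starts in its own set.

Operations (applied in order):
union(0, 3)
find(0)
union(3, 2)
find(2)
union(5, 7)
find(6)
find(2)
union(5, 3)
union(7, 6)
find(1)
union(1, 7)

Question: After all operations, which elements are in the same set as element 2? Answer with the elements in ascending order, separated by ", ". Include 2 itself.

Step 1: union(0, 3) -> merged; set of 0 now {0, 3}
Step 2: find(0) -> no change; set of 0 is {0, 3}
Step 3: union(3, 2) -> merged; set of 3 now {0, 2, 3}
Step 4: find(2) -> no change; set of 2 is {0, 2, 3}
Step 5: union(5, 7) -> merged; set of 5 now {5, 7}
Step 6: find(6) -> no change; set of 6 is {6}
Step 7: find(2) -> no change; set of 2 is {0, 2, 3}
Step 8: union(5, 3) -> merged; set of 5 now {0, 2, 3, 5, 7}
Step 9: union(7, 6) -> merged; set of 7 now {0, 2, 3, 5, 6, 7}
Step 10: find(1) -> no change; set of 1 is {1}
Step 11: union(1, 7) -> merged; set of 1 now {0, 1, 2, 3, 5, 6, 7}
Component of 2: {0, 1, 2, 3, 5, 6, 7}

Answer: 0, 1, 2, 3, 5, 6, 7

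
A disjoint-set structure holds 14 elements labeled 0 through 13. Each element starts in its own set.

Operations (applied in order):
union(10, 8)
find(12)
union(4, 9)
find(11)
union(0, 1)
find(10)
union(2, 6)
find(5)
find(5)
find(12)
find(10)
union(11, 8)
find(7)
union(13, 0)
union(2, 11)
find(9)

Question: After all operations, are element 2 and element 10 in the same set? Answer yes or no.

Step 1: union(10, 8) -> merged; set of 10 now {8, 10}
Step 2: find(12) -> no change; set of 12 is {12}
Step 3: union(4, 9) -> merged; set of 4 now {4, 9}
Step 4: find(11) -> no change; set of 11 is {11}
Step 5: union(0, 1) -> merged; set of 0 now {0, 1}
Step 6: find(10) -> no change; set of 10 is {8, 10}
Step 7: union(2, 6) -> merged; set of 2 now {2, 6}
Step 8: find(5) -> no change; set of 5 is {5}
Step 9: find(5) -> no change; set of 5 is {5}
Step 10: find(12) -> no change; set of 12 is {12}
Step 11: find(10) -> no change; set of 10 is {8, 10}
Step 12: union(11, 8) -> merged; set of 11 now {8, 10, 11}
Step 13: find(7) -> no change; set of 7 is {7}
Step 14: union(13, 0) -> merged; set of 13 now {0, 1, 13}
Step 15: union(2, 11) -> merged; set of 2 now {2, 6, 8, 10, 11}
Step 16: find(9) -> no change; set of 9 is {4, 9}
Set of 2: {2, 6, 8, 10, 11}; 10 is a member.

Answer: yes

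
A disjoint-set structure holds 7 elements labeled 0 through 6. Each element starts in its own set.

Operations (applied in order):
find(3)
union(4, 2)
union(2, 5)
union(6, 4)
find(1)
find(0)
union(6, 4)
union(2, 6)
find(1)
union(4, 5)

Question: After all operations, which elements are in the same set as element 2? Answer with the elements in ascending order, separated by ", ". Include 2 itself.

Answer: 2, 4, 5, 6

Derivation:
Step 1: find(3) -> no change; set of 3 is {3}
Step 2: union(4, 2) -> merged; set of 4 now {2, 4}
Step 3: union(2, 5) -> merged; set of 2 now {2, 4, 5}
Step 4: union(6, 4) -> merged; set of 6 now {2, 4, 5, 6}
Step 5: find(1) -> no change; set of 1 is {1}
Step 6: find(0) -> no change; set of 0 is {0}
Step 7: union(6, 4) -> already same set; set of 6 now {2, 4, 5, 6}
Step 8: union(2, 6) -> already same set; set of 2 now {2, 4, 5, 6}
Step 9: find(1) -> no change; set of 1 is {1}
Step 10: union(4, 5) -> already same set; set of 4 now {2, 4, 5, 6}
Component of 2: {2, 4, 5, 6}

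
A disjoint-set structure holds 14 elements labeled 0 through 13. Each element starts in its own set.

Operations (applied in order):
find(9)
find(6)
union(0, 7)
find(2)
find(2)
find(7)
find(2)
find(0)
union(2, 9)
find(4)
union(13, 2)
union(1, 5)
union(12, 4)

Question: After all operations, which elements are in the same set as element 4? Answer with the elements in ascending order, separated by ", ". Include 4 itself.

Step 1: find(9) -> no change; set of 9 is {9}
Step 2: find(6) -> no change; set of 6 is {6}
Step 3: union(0, 7) -> merged; set of 0 now {0, 7}
Step 4: find(2) -> no change; set of 2 is {2}
Step 5: find(2) -> no change; set of 2 is {2}
Step 6: find(7) -> no change; set of 7 is {0, 7}
Step 7: find(2) -> no change; set of 2 is {2}
Step 8: find(0) -> no change; set of 0 is {0, 7}
Step 9: union(2, 9) -> merged; set of 2 now {2, 9}
Step 10: find(4) -> no change; set of 4 is {4}
Step 11: union(13, 2) -> merged; set of 13 now {2, 9, 13}
Step 12: union(1, 5) -> merged; set of 1 now {1, 5}
Step 13: union(12, 4) -> merged; set of 12 now {4, 12}
Component of 4: {4, 12}

Answer: 4, 12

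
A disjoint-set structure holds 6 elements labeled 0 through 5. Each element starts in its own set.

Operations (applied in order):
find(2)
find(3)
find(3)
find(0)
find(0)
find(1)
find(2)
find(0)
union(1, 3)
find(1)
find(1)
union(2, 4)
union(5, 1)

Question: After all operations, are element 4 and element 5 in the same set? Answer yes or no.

Step 1: find(2) -> no change; set of 2 is {2}
Step 2: find(3) -> no change; set of 3 is {3}
Step 3: find(3) -> no change; set of 3 is {3}
Step 4: find(0) -> no change; set of 0 is {0}
Step 5: find(0) -> no change; set of 0 is {0}
Step 6: find(1) -> no change; set of 1 is {1}
Step 7: find(2) -> no change; set of 2 is {2}
Step 8: find(0) -> no change; set of 0 is {0}
Step 9: union(1, 3) -> merged; set of 1 now {1, 3}
Step 10: find(1) -> no change; set of 1 is {1, 3}
Step 11: find(1) -> no change; set of 1 is {1, 3}
Step 12: union(2, 4) -> merged; set of 2 now {2, 4}
Step 13: union(5, 1) -> merged; set of 5 now {1, 3, 5}
Set of 4: {2, 4}; 5 is not a member.

Answer: no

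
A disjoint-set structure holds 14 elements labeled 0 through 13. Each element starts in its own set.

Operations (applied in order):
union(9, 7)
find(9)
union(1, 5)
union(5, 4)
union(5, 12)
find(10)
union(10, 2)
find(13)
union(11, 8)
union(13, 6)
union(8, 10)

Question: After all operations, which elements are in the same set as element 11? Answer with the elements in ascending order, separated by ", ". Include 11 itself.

Answer: 2, 8, 10, 11

Derivation:
Step 1: union(9, 7) -> merged; set of 9 now {7, 9}
Step 2: find(9) -> no change; set of 9 is {7, 9}
Step 3: union(1, 5) -> merged; set of 1 now {1, 5}
Step 4: union(5, 4) -> merged; set of 5 now {1, 4, 5}
Step 5: union(5, 12) -> merged; set of 5 now {1, 4, 5, 12}
Step 6: find(10) -> no change; set of 10 is {10}
Step 7: union(10, 2) -> merged; set of 10 now {2, 10}
Step 8: find(13) -> no change; set of 13 is {13}
Step 9: union(11, 8) -> merged; set of 11 now {8, 11}
Step 10: union(13, 6) -> merged; set of 13 now {6, 13}
Step 11: union(8, 10) -> merged; set of 8 now {2, 8, 10, 11}
Component of 11: {2, 8, 10, 11}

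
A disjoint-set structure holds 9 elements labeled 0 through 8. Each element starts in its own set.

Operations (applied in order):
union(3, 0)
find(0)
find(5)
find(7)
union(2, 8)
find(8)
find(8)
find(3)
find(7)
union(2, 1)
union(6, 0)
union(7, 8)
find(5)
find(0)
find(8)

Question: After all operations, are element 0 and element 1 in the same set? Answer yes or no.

Step 1: union(3, 0) -> merged; set of 3 now {0, 3}
Step 2: find(0) -> no change; set of 0 is {0, 3}
Step 3: find(5) -> no change; set of 5 is {5}
Step 4: find(7) -> no change; set of 7 is {7}
Step 5: union(2, 8) -> merged; set of 2 now {2, 8}
Step 6: find(8) -> no change; set of 8 is {2, 8}
Step 7: find(8) -> no change; set of 8 is {2, 8}
Step 8: find(3) -> no change; set of 3 is {0, 3}
Step 9: find(7) -> no change; set of 7 is {7}
Step 10: union(2, 1) -> merged; set of 2 now {1, 2, 8}
Step 11: union(6, 0) -> merged; set of 6 now {0, 3, 6}
Step 12: union(7, 8) -> merged; set of 7 now {1, 2, 7, 8}
Step 13: find(5) -> no change; set of 5 is {5}
Step 14: find(0) -> no change; set of 0 is {0, 3, 6}
Step 15: find(8) -> no change; set of 8 is {1, 2, 7, 8}
Set of 0: {0, 3, 6}; 1 is not a member.

Answer: no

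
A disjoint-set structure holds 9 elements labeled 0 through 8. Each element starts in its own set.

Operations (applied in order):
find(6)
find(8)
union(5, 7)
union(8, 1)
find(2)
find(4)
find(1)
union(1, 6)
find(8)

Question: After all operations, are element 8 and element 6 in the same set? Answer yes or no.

Step 1: find(6) -> no change; set of 6 is {6}
Step 2: find(8) -> no change; set of 8 is {8}
Step 3: union(5, 7) -> merged; set of 5 now {5, 7}
Step 4: union(8, 1) -> merged; set of 8 now {1, 8}
Step 5: find(2) -> no change; set of 2 is {2}
Step 6: find(4) -> no change; set of 4 is {4}
Step 7: find(1) -> no change; set of 1 is {1, 8}
Step 8: union(1, 6) -> merged; set of 1 now {1, 6, 8}
Step 9: find(8) -> no change; set of 8 is {1, 6, 8}
Set of 8: {1, 6, 8}; 6 is a member.

Answer: yes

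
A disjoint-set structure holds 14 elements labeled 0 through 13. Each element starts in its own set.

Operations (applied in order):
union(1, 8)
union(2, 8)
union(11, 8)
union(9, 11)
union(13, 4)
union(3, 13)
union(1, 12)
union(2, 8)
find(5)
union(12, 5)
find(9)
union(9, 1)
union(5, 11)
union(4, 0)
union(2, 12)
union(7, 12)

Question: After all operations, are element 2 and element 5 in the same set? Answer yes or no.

Answer: yes

Derivation:
Step 1: union(1, 8) -> merged; set of 1 now {1, 8}
Step 2: union(2, 8) -> merged; set of 2 now {1, 2, 8}
Step 3: union(11, 8) -> merged; set of 11 now {1, 2, 8, 11}
Step 4: union(9, 11) -> merged; set of 9 now {1, 2, 8, 9, 11}
Step 5: union(13, 4) -> merged; set of 13 now {4, 13}
Step 6: union(3, 13) -> merged; set of 3 now {3, 4, 13}
Step 7: union(1, 12) -> merged; set of 1 now {1, 2, 8, 9, 11, 12}
Step 8: union(2, 8) -> already same set; set of 2 now {1, 2, 8, 9, 11, 12}
Step 9: find(5) -> no change; set of 5 is {5}
Step 10: union(12, 5) -> merged; set of 12 now {1, 2, 5, 8, 9, 11, 12}
Step 11: find(9) -> no change; set of 9 is {1, 2, 5, 8, 9, 11, 12}
Step 12: union(9, 1) -> already same set; set of 9 now {1, 2, 5, 8, 9, 11, 12}
Step 13: union(5, 11) -> already same set; set of 5 now {1, 2, 5, 8, 9, 11, 12}
Step 14: union(4, 0) -> merged; set of 4 now {0, 3, 4, 13}
Step 15: union(2, 12) -> already same set; set of 2 now {1, 2, 5, 8, 9, 11, 12}
Step 16: union(7, 12) -> merged; set of 7 now {1, 2, 5, 7, 8, 9, 11, 12}
Set of 2: {1, 2, 5, 7, 8, 9, 11, 12}; 5 is a member.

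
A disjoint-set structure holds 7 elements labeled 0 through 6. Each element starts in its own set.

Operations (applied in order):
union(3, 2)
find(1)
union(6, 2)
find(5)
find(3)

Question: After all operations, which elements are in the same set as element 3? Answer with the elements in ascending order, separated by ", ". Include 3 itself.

Step 1: union(3, 2) -> merged; set of 3 now {2, 3}
Step 2: find(1) -> no change; set of 1 is {1}
Step 3: union(6, 2) -> merged; set of 6 now {2, 3, 6}
Step 4: find(5) -> no change; set of 5 is {5}
Step 5: find(3) -> no change; set of 3 is {2, 3, 6}
Component of 3: {2, 3, 6}

Answer: 2, 3, 6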